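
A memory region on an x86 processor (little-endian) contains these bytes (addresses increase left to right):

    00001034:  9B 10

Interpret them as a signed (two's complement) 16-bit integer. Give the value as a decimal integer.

Little-endian: lowest address holds the least-significant byte.
Reassemble most-significant byte first: 10 9B → 0x109B.
0x109B = 4251.

4251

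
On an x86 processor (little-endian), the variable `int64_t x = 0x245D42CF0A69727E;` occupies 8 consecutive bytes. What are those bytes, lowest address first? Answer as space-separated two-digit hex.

Split into bytes (most-significant first): 24 5D 42 CF 0A 69 72 7E.
Little-endian: lowest address holds the least-significant byte.
So at ascending addresses the bytes are 7E 72 69 0A CF 42 5D 24.

7E 72 69 0A CF 42 5D 24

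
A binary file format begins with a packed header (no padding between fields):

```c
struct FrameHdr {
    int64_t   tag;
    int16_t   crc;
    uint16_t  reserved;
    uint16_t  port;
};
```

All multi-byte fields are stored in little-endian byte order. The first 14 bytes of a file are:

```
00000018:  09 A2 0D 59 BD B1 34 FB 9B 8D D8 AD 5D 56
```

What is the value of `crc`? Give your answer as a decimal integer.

`crc` follows `tag` (8 bytes), so it starts at byte offset 8 and occupies 2 bytes.
Bytes at offsets 8..9: 9B 8D.
In little-endian order the low byte comes first in memory.
Reassemble most-significant byte first: 8D 9B → 0x8D9B.
Top bit is set, so as a signed 16-bit value this is 0x8D9B − 2^16 = -29285.

-29285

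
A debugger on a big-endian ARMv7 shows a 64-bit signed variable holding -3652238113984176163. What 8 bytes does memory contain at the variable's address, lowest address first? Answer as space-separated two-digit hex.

CD 50 A4 C9 24 D4 9F DD

Two's complement of -3652238113984176163 in 64 bits: 3652238113984176163 = 0x32AF5B36DB2B6023; invert → 0xCD50A4C924D49FDC; add 1 → 0xCD50A4C924D49FDD.
Split into bytes (most-significant first): CD 50 A4 C9 24 D4 9F DD.
Big-endian: lowest address holds the most-significant byte.
So the memory order matches the most-significant-first order: CD 50 A4 C9 24 D4 9F DD.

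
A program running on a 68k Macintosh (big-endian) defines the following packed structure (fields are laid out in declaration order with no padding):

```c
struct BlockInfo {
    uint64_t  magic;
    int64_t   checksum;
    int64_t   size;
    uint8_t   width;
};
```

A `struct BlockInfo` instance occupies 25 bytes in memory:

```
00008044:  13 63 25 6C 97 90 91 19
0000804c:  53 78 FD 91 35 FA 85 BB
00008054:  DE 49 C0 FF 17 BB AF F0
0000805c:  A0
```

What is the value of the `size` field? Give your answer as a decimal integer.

-2429198322142302224

`size` follows `magic` (8 B), `checksum` (8 B), so it starts at offset 8 + 8 = 16 and occupies 8 bytes.
Bytes at offsets 16..23: DE 49 C0 FF 17 BB AF F0.
Big-endian stores the most-significant byte at the lowest address.
The bytes are already most-significant first: 0xDE49C0FF17BBAFF0.
Top bit is set, so as a signed 64-bit value this is 0xDE49C0FF17BBAFF0 − 2^64 = -2429198322142302224.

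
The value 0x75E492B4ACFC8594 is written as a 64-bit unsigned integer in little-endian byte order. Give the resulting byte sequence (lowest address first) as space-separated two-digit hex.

Split into bytes (most-significant first): 75 E4 92 B4 AC FC 85 94.
Little-endian: lowest address holds the least-significant byte.
So at ascending addresses the bytes are 94 85 FC AC B4 92 E4 75.

94 85 FC AC B4 92 E4 75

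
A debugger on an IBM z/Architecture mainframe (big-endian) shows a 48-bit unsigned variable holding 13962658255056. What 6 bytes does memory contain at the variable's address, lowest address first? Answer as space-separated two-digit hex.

0C B2 EF 49 10 D0

13962658255056 in hexadecimal, padded to 48 bits, is 0x0CB2EF4910D0.
Split into bytes (most-significant first): 0C B2 EF 49 10 D0.
Big-endian stores the most-significant byte at the lowest address.
So the memory order matches the most-significant-first order: 0C B2 EF 49 10 D0.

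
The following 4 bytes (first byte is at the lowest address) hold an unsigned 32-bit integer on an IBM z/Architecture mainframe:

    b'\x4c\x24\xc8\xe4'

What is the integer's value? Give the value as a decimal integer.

In big-endian order the high byte comes first in memory.
The bytes are already most-significant first: 0x4C24C8E4.
0x4C24C8E4 = 1277479140.

1277479140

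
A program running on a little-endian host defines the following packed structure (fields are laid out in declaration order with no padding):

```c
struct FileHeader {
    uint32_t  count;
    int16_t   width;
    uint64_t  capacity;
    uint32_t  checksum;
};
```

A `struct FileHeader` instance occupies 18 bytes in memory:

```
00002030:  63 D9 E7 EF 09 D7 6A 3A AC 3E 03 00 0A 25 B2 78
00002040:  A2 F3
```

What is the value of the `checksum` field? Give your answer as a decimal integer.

`checksum` follows `count` (4 B), `width` (2 B), `capacity` (8 B), so it starts at offset 4 + 2 + 8 = 14 and occupies 4 bytes.
Bytes at offsets 14..17: B2 78 A2 F3.
In little-endian order the low byte comes first in memory.
Reassemble most-significant byte first: F3 A2 78 B2 → 0xF3A278B2.
0xF3A278B2 = 4087511218.

4087511218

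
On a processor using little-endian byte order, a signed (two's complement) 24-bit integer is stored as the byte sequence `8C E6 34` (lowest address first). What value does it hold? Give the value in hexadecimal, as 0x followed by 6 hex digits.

Little-endian: lowest address holds the least-significant byte.
Reassemble most-significant byte first: 34 E6 8C → 0x34E68C.

0x34E68C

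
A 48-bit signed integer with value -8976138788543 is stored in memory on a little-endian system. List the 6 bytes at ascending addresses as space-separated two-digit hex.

41 A1 6F 14 D6 F7

Two's complement of -8976138788543 in 48 bits: 8976138788543 = 0x0829EB905EBF; invert → 0xF7D6146FA140; add 1 → 0xF7D6146FA141.
Split into bytes (most-significant first): F7 D6 14 6F A1 41.
In little-endian order the low byte comes first in memory.
So at ascending addresses the bytes are 41 A1 6F 14 D6 F7.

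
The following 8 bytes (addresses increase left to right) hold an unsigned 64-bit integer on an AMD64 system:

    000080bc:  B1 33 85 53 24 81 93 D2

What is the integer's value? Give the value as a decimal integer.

Little-endian: lowest address holds the least-significant byte.
Reassemble most-significant byte first: D2 93 81 24 53 85 33 B1 → 0xD2938124538533B1.
0xD2938124538533B1 = 15173613562561377201.

15173613562561377201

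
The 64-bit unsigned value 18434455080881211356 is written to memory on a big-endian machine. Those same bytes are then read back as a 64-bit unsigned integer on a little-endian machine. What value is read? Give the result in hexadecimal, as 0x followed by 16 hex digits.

0xDCC7D1E33957D4FF

18434455080881211356 in 64-bit hexadecimal is 0xFFD45739E3D1C7DC.
Stored big-endian, the bytes at ascending addresses are FF D4 57 39 E3 D1 C7 DC.
Read back as little-endian, the first byte is least significant, giving 0xDCC7D1E33957D4FF.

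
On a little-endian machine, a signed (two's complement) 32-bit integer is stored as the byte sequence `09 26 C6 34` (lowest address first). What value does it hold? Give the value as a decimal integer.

Little-endian stores the least-significant byte at the lowest address.
Reassemble most-significant byte first: 34 C6 26 09 → 0x34C62609.
0x34C62609 = 885401097.

885401097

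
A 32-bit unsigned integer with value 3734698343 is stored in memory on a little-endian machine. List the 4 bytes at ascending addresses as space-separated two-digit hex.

3734698343 in hexadecimal, padded to 32 bits, is 0xDE9AF967.
Split into bytes (most-significant first): DE 9A F9 67.
In little-endian order the low byte comes first in memory.
So at ascending addresses the bytes are 67 F9 9A DE.

67 F9 9A DE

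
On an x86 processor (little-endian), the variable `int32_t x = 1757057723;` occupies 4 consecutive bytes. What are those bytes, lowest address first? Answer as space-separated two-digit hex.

1757057723 in hexadecimal, padded to 32 bits, is 0x68BA92BB.
Split into bytes (most-significant first): 68 BA 92 BB.
Little-endian: lowest address holds the least-significant byte.
So at ascending addresses the bytes are BB 92 BA 68.

BB 92 BA 68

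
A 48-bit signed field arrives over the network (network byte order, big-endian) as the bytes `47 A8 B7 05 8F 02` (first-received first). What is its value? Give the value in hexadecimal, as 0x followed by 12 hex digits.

0x47A8B7058F02

Big-endian stores the most-significant byte at the lowest address.
The bytes are already most-significant first: 0x47A8B7058F02.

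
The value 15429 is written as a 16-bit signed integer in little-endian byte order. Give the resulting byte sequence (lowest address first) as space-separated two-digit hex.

15429 in hexadecimal, padded to 16 bits, is 0x3C45.
Split into bytes (most-significant first): 3C 45.
In little-endian order the low byte comes first in memory.
So at ascending addresses the bytes are 45 3C.

45 3C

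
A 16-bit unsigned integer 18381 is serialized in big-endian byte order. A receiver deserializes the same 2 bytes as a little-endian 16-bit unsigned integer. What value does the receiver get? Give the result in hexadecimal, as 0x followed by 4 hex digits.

18381 in 16-bit hexadecimal is 0x47CD.
Stored big-endian, the bytes at ascending addresses are 47 CD.
Read back as little-endian, the first byte is least significant, giving 0xCD47.

0xCD47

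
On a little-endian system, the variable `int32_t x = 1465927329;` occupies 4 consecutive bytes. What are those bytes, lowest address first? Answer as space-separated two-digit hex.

A1 46 60 57

1465927329 in hexadecimal, padded to 32 bits, is 0x576046A1.
Split into bytes (most-significant first): 57 60 46 A1.
In little-endian order the low byte comes first in memory.
So at ascending addresses the bytes are A1 46 60 57.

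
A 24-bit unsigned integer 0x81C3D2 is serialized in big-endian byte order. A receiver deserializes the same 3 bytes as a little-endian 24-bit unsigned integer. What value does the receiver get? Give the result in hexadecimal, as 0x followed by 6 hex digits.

0xD2C381

Stored big-endian, the bytes at ascending addresses are 81 C3 D2.
Read back as little-endian, the first byte is least significant, giving 0xD2C381.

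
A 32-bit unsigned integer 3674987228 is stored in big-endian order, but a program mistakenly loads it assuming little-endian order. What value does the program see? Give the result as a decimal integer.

3674987228 in 32-bit hexadecimal is 0xDB0BDADC.
Stored big-endian, the bytes at ascending addresses are DB 0B DA DC.
Read back as little-endian, the first byte is least significant, giving 0xDCDA0BDB.
0xDCDA0BDB = 3705277403.

3705277403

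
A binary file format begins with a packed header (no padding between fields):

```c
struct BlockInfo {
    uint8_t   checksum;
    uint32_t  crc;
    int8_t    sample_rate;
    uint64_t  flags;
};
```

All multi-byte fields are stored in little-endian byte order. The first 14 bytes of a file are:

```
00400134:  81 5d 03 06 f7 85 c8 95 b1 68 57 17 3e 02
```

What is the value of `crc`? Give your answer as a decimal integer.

4144366429

`crc` follows `checksum` (1 byte), so it starts at byte offset 1 and occupies 4 bytes.
Bytes at offsets 1..4: 5D 03 06 F7.
Little-endian: lowest address holds the least-significant byte.
Reassemble most-significant byte first: F7 06 03 5D → 0xF706035D.
0xF706035D = 4144366429.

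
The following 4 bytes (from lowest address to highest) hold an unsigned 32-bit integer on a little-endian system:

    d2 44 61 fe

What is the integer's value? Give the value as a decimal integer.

Little-endian: lowest address holds the least-significant byte.
Reassemble most-significant byte first: FE 61 44 D2 → 0xFE6144D2.
0xFE6144D2 = 4267787474.

4267787474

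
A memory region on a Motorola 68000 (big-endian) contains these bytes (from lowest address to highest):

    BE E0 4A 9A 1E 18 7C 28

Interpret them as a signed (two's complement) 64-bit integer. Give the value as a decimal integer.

-4692668785929716696

In big-endian order the high byte comes first in memory.
The bytes are already most-significant first: 0xBEE04A9A1E187C28.
Top bit is set, so as a signed 64-bit value this is 0xBEE04A9A1E187C28 − 2^64 = -4692668785929716696.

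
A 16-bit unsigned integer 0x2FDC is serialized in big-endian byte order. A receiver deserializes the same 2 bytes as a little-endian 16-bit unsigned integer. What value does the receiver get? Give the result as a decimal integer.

Stored big-endian, the bytes at ascending addresses are 2F DC.
Read back as little-endian, the first byte is least significant, giving 0xDC2F.
0xDC2F = 56367.

56367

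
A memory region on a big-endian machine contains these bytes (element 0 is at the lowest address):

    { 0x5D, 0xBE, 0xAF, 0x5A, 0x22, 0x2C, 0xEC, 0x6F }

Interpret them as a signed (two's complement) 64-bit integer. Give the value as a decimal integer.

6755029292757609583

Big-endian: lowest address holds the most-significant byte.
The bytes are already most-significant first: 0x5DBEAF5A222CEC6F.
0x5DBEAF5A222CEC6F = 6755029292757609583.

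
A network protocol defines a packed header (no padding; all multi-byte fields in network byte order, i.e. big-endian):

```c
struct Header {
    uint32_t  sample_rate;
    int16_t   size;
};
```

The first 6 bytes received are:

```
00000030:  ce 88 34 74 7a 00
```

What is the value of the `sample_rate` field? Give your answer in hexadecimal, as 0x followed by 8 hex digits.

`sample_rate` is the first field, at byte offset 0, occupying 4 bytes.
Bytes at offsets 0..3: CE 88 34 74.
Big-endian: lowest address holds the most-significant byte.
The bytes are already most-significant first: 0xCE883474.

0xCE883474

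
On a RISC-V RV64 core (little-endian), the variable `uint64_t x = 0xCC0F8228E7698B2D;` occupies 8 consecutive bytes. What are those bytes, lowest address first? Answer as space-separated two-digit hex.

Split into bytes (most-significant first): CC 0F 82 28 E7 69 8B 2D.
In little-endian order the low byte comes first in memory.
So at ascending addresses the bytes are 2D 8B 69 E7 28 82 0F CC.

2D 8B 69 E7 28 82 0F CC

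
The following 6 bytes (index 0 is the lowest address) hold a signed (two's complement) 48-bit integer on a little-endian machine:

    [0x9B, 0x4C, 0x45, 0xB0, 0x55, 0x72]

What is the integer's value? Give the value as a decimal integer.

In little-endian order the low byte comes first in memory.
Reassemble most-significant byte first: 72 55 B0 45 4C 9B → 0x7255B0454C9B.
0x7255B0454C9B = 125712355118235.

125712355118235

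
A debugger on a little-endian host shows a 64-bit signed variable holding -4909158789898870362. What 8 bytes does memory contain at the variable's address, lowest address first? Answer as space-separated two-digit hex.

A6 61 17 26 17 2A DF BB

Two's complement of -4909158789898870362 in 64 bits: 4909158789898870362 = 0x4420D5E8D9E89E5A; invert → 0xBBDF2A17261761A5; add 1 → 0xBBDF2A17261761A6.
Split into bytes (most-significant first): BB DF 2A 17 26 17 61 A6.
Little-endian: lowest address holds the least-significant byte.
So at ascending addresses the bytes are A6 61 17 26 17 2A DF BB.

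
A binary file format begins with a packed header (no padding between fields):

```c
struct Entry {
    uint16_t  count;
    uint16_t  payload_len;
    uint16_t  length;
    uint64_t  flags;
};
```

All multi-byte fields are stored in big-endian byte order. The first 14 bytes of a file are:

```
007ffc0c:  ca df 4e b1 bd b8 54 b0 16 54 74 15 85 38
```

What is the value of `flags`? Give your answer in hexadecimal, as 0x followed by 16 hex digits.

0x54B0165474158538

`flags` follows `count` (2 B), `payload_len` (2 B), `length` (2 B), so it starts at offset 2 + 2 + 2 = 6 and occupies 8 bytes.
Bytes at offsets 6..13: 54 B0 16 54 74 15 85 38.
Big-endian: lowest address holds the most-significant byte.
The bytes are already most-significant first: 0x54B0165474158538.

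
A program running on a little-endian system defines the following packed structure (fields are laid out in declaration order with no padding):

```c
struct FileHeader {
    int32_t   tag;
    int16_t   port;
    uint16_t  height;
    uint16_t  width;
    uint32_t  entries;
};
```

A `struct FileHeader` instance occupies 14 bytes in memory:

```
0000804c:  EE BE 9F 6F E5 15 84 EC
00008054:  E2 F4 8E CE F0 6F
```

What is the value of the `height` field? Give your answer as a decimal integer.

`height` follows `tag` (4 B), `port` (2 B), so it starts at offset 4 + 2 = 6 and occupies 2 bytes.
Bytes at offsets 6..7: 84 EC.
In little-endian order the low byte comes first in memory.
Reassemble most-significant byte first: EC 84 → 0xEC84.
0xEC84 = 60548.

60548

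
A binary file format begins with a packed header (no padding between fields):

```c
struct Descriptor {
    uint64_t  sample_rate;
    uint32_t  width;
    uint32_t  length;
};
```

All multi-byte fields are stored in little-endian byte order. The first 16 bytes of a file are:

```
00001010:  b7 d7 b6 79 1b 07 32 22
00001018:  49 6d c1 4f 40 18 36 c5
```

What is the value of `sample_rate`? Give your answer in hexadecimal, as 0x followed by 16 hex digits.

0x2232071B79B6D7B7

`sample_rate` is the first field, at byte offset 0, occupying 8 bytes.
Bytes at offsets 0..7: B7 D7 B6 79 1B 07 32 22.
Little-endian: lowest address holds the least-significant byte.
Reassemble most-significant byte first: 22 32 07 1B 79 B6 D7 B7 → 0x2232071B79B6D7B7.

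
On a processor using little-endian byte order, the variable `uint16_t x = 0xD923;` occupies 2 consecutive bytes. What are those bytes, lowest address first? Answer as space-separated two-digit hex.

Split into bytes (most-significant first): D9 23.
In little-endian order the low byte comes first in memory.
So at ascending addresses the bytes are 23 D9.

23 D9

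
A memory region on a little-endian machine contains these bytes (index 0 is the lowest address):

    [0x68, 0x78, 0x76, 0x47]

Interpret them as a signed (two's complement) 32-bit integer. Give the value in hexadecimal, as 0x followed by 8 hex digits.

0x47767868

In little-endian order the low byte comes first in memory.
Reassemble most-significant byte first: 47 76 78 68 → 0x47767868.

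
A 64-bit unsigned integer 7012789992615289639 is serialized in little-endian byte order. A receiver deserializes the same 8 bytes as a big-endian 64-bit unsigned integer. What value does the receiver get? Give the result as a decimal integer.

7012789992615289639 in 64-bit hexadecimal is 0x61526F57CA3FA327.
Stored little-endian, the bytes at ascending addresses are 27 A3 3F CA 57 6F 52 61.
Read back as big-endian, the last byte is least significant, giving 0x27A33FCA576F5261.
0x27A33FCA576F5261 = 2856196726965883489.

2856196726965883489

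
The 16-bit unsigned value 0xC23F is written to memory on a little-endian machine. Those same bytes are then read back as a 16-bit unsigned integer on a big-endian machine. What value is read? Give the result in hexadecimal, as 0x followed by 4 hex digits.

Stored little-endian, the bytes at ascending addresses are 3F C2.
Read back as big-endian, the last byte is least significant, giving 0x3FC2.

0x3FC2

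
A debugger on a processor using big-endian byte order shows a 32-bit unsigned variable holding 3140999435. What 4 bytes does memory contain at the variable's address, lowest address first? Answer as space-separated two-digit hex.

3140999435 in hexadecimal, padded to 32 bits, is 0xBB37D90B.
Split into bytes (most-significant first): BB 37 D9 0B.
In big-endian order the high byte comes first in memory.
So the memory order matches the most-significant-first order: BB 37 D9 0B.

BB 37 D9 0B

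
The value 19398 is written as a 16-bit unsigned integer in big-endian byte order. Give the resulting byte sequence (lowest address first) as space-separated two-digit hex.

4B C6

19398 in hexadecimal, padded to 16 bits, is 0x4BC6.
Split into bytes (most-significant first): 4B C6.
Big-endian: lowest address holds the most-significant byte.
So the memory order matches the most-significant-first order: 4B C6.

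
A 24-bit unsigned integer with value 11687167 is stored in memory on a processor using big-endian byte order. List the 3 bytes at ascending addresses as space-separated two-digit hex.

B2 54 FF

11687167 in hexadecimal, padded to 24 bits, is 0xB254FF.
Split into bytes (most-significant first): B2 54 FF.
In big-endian order the high byte comes first in memory.
So the memory order matches the most-significant-first order: B2 54 FF.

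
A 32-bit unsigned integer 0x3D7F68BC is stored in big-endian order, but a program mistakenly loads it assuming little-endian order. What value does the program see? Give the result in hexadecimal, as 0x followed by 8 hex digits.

Stored big-endian, the bytes at ascending addresses are 3D 7F 68 BC.
Read back as little-endian, the first byte is least significant, giving 0xBC687F3D.

0xBC687F3D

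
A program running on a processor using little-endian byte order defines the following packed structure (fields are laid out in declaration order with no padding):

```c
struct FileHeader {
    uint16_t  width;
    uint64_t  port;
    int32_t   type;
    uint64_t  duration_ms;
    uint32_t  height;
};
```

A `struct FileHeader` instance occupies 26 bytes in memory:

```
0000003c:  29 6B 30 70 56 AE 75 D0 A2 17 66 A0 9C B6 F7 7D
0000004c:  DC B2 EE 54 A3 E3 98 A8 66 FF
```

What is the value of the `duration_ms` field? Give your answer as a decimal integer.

16403047651993222647

`duration_ms` follows `width` (2 B), `port` (8 B), `type` (4 B), so it starts at offset 2 + 8 + 4 = 14 and occupies 8 bytes.
Bytes at offsets 14..21: F7 7D DC B2 EE 54 A3 E3.
In little-endian order the low byte comes first in memory.
Reassemble most-significant byte first: E3 A3 54 EE B2 DC 7D F7 → 0xE3A354EEB2DC7DF7.
0xE3A354EEB2DC7DF7 = 16403047651993222647.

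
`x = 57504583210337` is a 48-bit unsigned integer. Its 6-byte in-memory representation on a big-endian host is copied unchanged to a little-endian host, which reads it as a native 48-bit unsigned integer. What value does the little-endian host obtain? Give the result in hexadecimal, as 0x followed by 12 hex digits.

0x615541D44C34

57504583210337 in 48-bit hexadecimal is 0x344CD4415561.
Stored big-endian, the bytes at ascending addresses are 34 4C D4 41 55 61.
Read back as little-endian, the first byte is least significant, giving 0x615541D44C34.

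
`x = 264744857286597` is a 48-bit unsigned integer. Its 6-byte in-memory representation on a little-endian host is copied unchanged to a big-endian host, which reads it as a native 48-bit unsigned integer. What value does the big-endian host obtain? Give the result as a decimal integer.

217390519929072

264744857286597 in 48-bit hexadecimal is 0xF0C8B72CB7C5.
Stored little-endian, the bytes at ascending addresses are C5 B7 2C B7 C8 F0.
Read back as big-endian, the last byte is least significant, giving 0xC5B72CB7C8F0.
0xC5B72CB7C8F0 = 217390519929072.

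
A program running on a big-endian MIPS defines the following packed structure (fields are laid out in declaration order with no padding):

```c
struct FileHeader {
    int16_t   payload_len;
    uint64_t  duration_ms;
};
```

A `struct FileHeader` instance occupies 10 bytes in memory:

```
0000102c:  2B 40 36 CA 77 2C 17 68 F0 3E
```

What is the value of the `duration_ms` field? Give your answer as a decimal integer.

`duration_ms` follows `payload_len` (2 bytes), so it starts at byte offset 2 and occupies 8 bytes.
Bytes at offsets 2..9: 36 CA 77 2C 17 68 F0 3E.
In big-endian order the high byte comes first in memory.
The bytes are already most-significant first: 0x36CA772C1768F03E.
0x36CA772C1768F03E = 3948099054598680638.

3948099054598680638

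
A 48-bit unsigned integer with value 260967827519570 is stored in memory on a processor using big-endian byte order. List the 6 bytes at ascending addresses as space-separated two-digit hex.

ED 59 4E A8 38 52

260967827519570 in hexadecimal, padded to 48 bits, is 0xED594EA83852.
Split into bytes (most-significant first): ED 59 4E A8 38 52.
Big-endian: lowest address holds the most-significant byte.
So the memory order matches the most-significant-first order: ED 59 4E A8 38 52.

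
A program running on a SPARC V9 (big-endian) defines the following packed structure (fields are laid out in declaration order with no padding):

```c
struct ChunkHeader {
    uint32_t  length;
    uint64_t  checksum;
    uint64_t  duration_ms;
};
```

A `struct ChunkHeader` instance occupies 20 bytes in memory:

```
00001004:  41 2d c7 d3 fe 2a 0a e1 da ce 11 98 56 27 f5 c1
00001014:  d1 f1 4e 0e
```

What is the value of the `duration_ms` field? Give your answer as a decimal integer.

6208200824153263630

`duration_ms` follows `length` (4 B), `checksum` (8 B), so it starts at offset 4 + 8 = 12 and occupies 8 bytes.
Bytes at offsets 12..19: 56 27 F5 C1 D1 F1 4E 0E.
Big-endian: lowest address holds the most-significant byte.
The bytes are already most-significant first: 0x5627F5C1D1F14E0E.
0x5627F5C1D1F14E0E = 6208200824153263630.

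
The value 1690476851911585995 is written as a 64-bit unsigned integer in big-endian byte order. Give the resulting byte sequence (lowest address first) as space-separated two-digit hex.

1690476851911585995 in hexadecimal, padded to 64 bits, is 0x1775C7BD8335F0CB.
Split into bytes (most-significant first): 17 75 C7 BD 83 35 F0 CB.
In big-endian order the high byte comes first in memory.
So the memory order matches the most-significant-first order: 17 75 C7 BD 83 35 F0 CB.

17 75 C7 BD 83 35 F0 CB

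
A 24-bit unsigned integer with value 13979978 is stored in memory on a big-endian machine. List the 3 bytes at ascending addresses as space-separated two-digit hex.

13979978 in hexadecimal, padded to 24 bits, is 0xD5514A.
Split into bytes (most-significant first): D5 51 4A.
Big-endian stores the most-significant byte at the lowest address.
So the memory order matches the most-significant-first order: D5 51 4A.

D5 51 4A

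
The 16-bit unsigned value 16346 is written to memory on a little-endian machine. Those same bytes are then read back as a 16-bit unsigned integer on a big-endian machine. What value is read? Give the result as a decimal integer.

55871

16346 in 16-bit hexadecimal is 0x3FDA.
Stored little-endian, the bytes at ascending addresses are DA 3F.
Read back as big-endian, the last byte is least significant, giving 0xDA3F.
0xDA3F = 55871.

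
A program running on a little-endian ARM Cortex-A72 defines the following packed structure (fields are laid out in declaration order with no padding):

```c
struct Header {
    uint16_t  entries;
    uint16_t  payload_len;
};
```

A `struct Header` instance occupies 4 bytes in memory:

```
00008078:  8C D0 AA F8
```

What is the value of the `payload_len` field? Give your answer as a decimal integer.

63658

`payload_len` follows `entries` (2 bytes), so it starts at byte offset 2 and occupies 2 bytes.
Bytes at offsets 2..3: AA F8.
In little-endian order the low byte comes first in memory.
Reassemble most-significant byte first: F8 AA → 0xF8AA.
0xF8AA = 63658.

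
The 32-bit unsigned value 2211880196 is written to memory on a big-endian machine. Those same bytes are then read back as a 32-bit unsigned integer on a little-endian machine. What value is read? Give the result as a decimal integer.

77452931

2211880196 in 32-bit hexadecimal is 0x83D69D04.
Stored big-endian, the bytes at ascending addresses are 83 D6 9D 04.
Read back as little-endian, the first byte is least significant, giving 0x049DD683.
0x049DD683 = 77452931.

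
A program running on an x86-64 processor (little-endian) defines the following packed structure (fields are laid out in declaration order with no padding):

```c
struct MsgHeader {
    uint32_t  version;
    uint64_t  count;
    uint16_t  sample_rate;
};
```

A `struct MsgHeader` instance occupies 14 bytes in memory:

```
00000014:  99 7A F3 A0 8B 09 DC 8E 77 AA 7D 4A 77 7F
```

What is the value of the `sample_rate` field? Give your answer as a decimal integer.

`sample_rate` follows `version` (4 B), `count` (8 B), so it starts at offset 4 + 8 = 12 and occupies 2 bytes.
Bytes at offsets 12..13: 77 7F.
In little-endian order the low byte comes first in memory.
Reassemble most-significant byte first: 7F 77 → 0x7F77.
0x7F77 = 32631.

32631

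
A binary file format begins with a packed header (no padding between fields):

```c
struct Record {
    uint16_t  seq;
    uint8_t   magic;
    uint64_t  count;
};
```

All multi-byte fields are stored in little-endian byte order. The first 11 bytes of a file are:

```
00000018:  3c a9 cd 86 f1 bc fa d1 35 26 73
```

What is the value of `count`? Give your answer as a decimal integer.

8297378539447841158

`count` follows `seq` (2 B), `magic` (1 B), so it starts at offset 2 + 1 = 3 and occupies 8 bytes.
Bytes at offsets 3..10: 86 F1 BC FA D1 35 26 73.
Little-endian stores the least-significant byte at the lowest address.
Reassemble most-significant byte first: 73 26 35 D1 FA BC F1 86 → 0x732635D1FABCF186.
0x732635D1FABCF186 = 8297378539447841158.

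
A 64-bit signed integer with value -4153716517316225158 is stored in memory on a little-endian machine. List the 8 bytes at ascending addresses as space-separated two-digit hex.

Two's complement of -4153716517316225158 in 64 bits: 4153716517316225158 = 0x39A4F72A484E6886; invert → 0xC65B08D5B7B19779; add 1 → 0xC65B08D5B7B1977A.
Split into bytes (most-significant first): C6 5B 08 D5 B7 B1 97 7A.
Little-endian: lowest address holds the least-significant byte.
So at ascending addresses the bytes are 7A 97 B1 B7 D5 08 5B C6.

7A 97 B1 B7 D5 08 5B C6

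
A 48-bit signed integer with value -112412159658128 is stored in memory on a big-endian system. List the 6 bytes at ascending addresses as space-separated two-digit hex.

Two's complement of -112412159658128 in 48 bits: 112412159658128 = 0x663CFED84890; invert → 0x99C30127B76F; add 1 → 0x99C30127B770.
Split into bytes (most-significant first): 99 C3 01 27 B7 70.
In big-endian order the high byte comes first in memory.
So the memory order matches the most-significant-first order: 99 C3 01 27 B7 70.

99 C3 01 27 B7 70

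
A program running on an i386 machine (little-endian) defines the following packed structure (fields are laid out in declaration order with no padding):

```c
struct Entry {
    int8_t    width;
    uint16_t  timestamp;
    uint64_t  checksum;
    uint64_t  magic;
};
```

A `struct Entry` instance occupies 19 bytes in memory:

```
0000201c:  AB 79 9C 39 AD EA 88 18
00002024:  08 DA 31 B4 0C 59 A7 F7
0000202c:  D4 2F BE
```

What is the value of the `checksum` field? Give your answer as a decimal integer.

`checksum` follows `width` (1 B), `timestamp` (2 B), so it starts at offset 1 + 2 = 3 and occupies 8 bytes.
Bytes at offsets 3..10: 39 AD EA 88 18 08 DA 31.
In little-endian order the low byte comes first in memory.
Reassemble most-significant byte first: 31 DA 08 18 88 EA AD 39 → 0x31DA081888EAAD39.
0x31DA081888EAAD39 = 3592192554250710329.

3592192554250710329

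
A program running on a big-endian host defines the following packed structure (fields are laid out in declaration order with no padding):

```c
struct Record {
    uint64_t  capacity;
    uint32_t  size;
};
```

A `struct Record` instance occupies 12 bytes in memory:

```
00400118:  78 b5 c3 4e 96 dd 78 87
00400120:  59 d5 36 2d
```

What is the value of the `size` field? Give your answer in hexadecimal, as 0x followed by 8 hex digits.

`size` follows `capacity` (8 bytes), so it starts at byte offset 8 and occupies 4 bytes.
Bytes at offsets 8..11: 59 D5 36 2D.
In big-endian order the high byte comes first in memory.
The bytes are already most-significant first: 0x59D5362D.

0x59D5362D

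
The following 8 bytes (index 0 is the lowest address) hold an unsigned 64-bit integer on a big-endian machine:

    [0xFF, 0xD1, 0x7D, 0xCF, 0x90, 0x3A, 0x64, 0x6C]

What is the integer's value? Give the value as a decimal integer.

In big-endian order the high byte comes first in memory.
The bytes are already most-significant first: 0xFFD17DCF903A646C.
0xFFD17DCF903A646C = 18433653080235598956.

18433653080235598956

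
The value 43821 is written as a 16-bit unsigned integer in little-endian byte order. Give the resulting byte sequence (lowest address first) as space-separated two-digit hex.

43821 in hexadecimal, padded to 16 bits, is 0xAB2D.
Split into bytes (most-significant first): AB 2D.
Little-endian stores the least-significant byte at the lowest address.
So at ascending addresses the bytes are 2D AB.

2D AB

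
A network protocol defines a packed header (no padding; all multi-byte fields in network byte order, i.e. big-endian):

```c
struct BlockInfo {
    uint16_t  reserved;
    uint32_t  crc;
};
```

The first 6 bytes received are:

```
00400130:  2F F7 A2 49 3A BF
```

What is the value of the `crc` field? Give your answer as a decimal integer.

2722708159

`crc` follows `reserved` (2 bytes), so it starts at byte offset 2 and occupies 4 bytes.
Bytes at offsets 2..5: A2 49 3A BF.
In big-endian order the high byte comes first in memory.
The bytes are already most-significant first: 0xA2493ABF.
0xA2493ABF = 2722708159.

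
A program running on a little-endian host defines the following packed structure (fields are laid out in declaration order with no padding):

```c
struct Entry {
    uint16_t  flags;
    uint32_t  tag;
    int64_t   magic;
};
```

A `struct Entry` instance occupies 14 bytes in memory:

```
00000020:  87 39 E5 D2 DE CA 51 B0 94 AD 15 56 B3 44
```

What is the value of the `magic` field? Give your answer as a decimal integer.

`magic` follows `flags` (2 B), `tag` (4 B), so it starts at offset 2 + 4 = 6 and occupies 8 bytes.
Bytes at offsets 6..13: 51 B0 94 AD 15 56 B3 44.
Little-endian: lowest address holds the least-significant byte.
Reassemble most-significant byte first: 44 B3 56 15 AD 94 B0 51 → 0x44B35615AD94B051.
0x44B35615AD94B051 = 4950395066516811857.

4950395066516811857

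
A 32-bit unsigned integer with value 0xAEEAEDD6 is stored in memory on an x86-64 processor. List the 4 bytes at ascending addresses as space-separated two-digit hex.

Split into bytes (most-significant first): AE EA ED D6.
Little-endian stores the least-significant byte at the lowest address.
So at ascending addresses the bytes are D6 ED EA AE.

D6 ED EA AE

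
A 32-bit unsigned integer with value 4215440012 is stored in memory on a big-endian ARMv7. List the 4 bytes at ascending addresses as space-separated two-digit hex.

FB 42 82 8C

4215440012 in hexadecimal, padded to 32 bits, is 0xFB42828C.
Split into bytes (most-significant first): FB 42 82 8C.
Big-endian: lowest address holds the most-significant byte.
So the memory order matches the most-significant-first order: FB 42 82 8C.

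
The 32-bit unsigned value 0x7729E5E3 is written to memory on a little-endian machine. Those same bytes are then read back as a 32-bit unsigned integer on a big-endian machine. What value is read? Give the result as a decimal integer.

3823446391

Stored little-endian, the bytes at ascending addresses are E3 E5 29 77.
Read back as big-endian, the last byte is least significant, giving 0xE3E52977.
0xE3E52977 = 3823446391.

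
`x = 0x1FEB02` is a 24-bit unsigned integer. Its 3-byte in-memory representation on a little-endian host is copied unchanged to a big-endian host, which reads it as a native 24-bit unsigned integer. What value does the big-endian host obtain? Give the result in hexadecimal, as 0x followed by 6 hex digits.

Stored little-endian, the bytes at ascending addresses are 02 EB 1F.
Read back as big-endian, the last byte is least significant, giving 0x02EB1F.

0x02EB1F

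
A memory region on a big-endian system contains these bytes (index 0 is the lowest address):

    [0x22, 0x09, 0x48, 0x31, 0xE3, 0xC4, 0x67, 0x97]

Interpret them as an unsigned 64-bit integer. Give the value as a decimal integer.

Big-endian: lowest address holds the most-significant byte.
The bytes are already most-significant first: 0x22094831E3C46797.
0x22094831E3C46797 = 2452570851191842711.

2452570851191842711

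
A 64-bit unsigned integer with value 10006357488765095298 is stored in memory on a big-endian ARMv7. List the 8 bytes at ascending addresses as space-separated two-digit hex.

10006357488765095298 in hexadecimal, padded to 64 bits, is 0x8ADDB91EBD69CD82.
Split into bytes (most-significant first): 8A DD B9 1E BD 69 CD 82.
Big-endian stores the most-significant byte at the lowest address.
So the memory order matches the most-significant-first order: 8A DD B9 1E BD 69 CD 82.

8A DD B9 1E BD 69 CD 82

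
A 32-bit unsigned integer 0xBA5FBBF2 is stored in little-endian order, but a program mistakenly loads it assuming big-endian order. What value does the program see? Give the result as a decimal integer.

Stored little-endian, the bytes at ascending addresses are F2 BB 5F BA.
Read back as big-endian, the last byte is least significant, giving 0xF2BB5FBA.
0xF2BB5FBA = 4072366010.

4072366010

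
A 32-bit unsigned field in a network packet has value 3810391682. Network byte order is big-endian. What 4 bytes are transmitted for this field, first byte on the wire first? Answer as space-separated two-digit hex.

3810391682 in hexadecimal, padded to 32 bits, is 0xE31DF682.
Split into bytes (most-significant first): E3 1D F6 82.
Big-endian: lowest address holds the most-significant byte.
So the memory order matches the most-significant-first order: E3 1D F6 82.

E3 1D F6 82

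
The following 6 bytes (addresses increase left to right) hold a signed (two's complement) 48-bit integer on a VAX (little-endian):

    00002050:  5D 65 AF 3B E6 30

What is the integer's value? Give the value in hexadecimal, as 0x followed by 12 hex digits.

0x30E63BAF655D

In little-endian order the low byte comes first in memory.
Reassemble most-significant byte first: 30 E6 3B AF 65 5D → 0x30E63BAF655D.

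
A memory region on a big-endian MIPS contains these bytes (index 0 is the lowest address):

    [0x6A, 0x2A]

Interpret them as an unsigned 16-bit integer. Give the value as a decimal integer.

27178

Big-endian stores the most-significant byte at the lowest address.
The bytes are already most-significant first: 0x6A2A.
0x6A2A = 27178.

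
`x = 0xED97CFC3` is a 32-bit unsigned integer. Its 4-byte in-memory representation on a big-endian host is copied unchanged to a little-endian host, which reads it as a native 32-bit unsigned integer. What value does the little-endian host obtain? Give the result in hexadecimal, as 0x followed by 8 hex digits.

0xC3CF97ED

Stored big-endian, the bytes at ascending addresses are ED 97 CF C3.
Read back as little-endian, the first byte is least significant, giving 0xC3CF97ED.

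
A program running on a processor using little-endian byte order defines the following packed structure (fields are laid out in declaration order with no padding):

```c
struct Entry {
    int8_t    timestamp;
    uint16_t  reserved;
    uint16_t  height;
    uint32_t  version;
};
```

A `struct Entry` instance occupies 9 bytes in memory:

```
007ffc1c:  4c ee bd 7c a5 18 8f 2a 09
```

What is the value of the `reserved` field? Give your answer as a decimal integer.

`reserved` follows `timestamp` (1 byte), so it starts at byte offset 1 and occupies 2 bytes.
Bytes at offsets 1..2: EE BD.
In little-endian order the low byte comes first in memory.
Reassemble most-significant byte first: BD EE → 0xBDEE.
0xBDEE = 48622.

48622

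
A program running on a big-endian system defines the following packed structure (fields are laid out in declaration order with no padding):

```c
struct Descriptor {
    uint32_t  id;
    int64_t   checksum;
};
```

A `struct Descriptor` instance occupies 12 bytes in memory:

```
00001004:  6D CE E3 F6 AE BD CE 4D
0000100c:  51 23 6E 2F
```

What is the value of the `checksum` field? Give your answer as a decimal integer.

-5855297109042696657

`checksum` follows `id` (4 bytes), so it starts at byte offset 4 and occupies 8 bytes.
Bytes at offsets 4..11: AE BD CE 4D 51 23 6E 2F.
Big-endian: lowest address holds the most-significant byte.
The bytes are already most-significant first: 0xAEBDCE4D51236E2F.
Top bit is set, so as a signed 64-bit value this is 0xAEBDCE4D51236E2F − 2^64 = -5855297109042696657.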